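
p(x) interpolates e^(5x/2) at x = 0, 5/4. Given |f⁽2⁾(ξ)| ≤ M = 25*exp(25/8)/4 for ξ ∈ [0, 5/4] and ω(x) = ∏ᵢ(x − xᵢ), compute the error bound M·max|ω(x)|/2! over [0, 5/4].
625*exp(25/8)/512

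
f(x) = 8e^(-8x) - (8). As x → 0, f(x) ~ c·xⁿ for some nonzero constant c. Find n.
1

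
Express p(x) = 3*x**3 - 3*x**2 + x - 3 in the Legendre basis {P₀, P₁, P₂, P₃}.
(-4)P₀ + (14/5)P₁ + (-2)P₂ + (6/5)P₃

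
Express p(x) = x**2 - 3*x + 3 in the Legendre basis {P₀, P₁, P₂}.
(10/3)P₀ + (-3)P₁ + (2/3)P₂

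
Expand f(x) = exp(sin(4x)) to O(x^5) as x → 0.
1 + 4*x + 8*x**2 - 32*x**4 + O(x**5)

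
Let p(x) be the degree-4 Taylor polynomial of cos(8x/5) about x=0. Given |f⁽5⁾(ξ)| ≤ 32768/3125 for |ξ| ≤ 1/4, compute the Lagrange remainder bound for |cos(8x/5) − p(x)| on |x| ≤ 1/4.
4/46875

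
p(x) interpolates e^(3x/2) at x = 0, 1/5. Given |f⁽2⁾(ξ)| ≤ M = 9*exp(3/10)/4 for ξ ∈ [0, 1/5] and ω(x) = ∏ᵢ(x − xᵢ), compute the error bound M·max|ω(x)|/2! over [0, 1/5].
9*exp(3/10)/800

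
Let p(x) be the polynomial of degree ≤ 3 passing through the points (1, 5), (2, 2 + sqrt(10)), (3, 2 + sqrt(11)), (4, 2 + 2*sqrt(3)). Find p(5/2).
-sqrt(3)/8 + 9*sqrt(10)/16 + 29/16 + 9*sqrt(11)/16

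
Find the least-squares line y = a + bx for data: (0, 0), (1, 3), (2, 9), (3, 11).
a = -1/10, b = 39/10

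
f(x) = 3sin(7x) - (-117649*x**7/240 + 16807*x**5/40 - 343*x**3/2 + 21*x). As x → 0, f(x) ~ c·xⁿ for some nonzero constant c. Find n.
9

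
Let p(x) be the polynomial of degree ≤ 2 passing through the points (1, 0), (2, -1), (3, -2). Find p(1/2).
1/2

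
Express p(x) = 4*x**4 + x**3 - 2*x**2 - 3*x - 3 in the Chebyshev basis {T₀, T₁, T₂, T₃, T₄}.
(-5/2)T₀ + (-9/4)T₁ + T₂ + (1/4)T₃ + (1/2)T₄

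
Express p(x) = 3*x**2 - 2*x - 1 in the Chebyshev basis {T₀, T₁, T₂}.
(1/2)T₀ + (-2)T₁ + (3/2)T₂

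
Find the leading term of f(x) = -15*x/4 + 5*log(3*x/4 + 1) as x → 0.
-45*x**2/32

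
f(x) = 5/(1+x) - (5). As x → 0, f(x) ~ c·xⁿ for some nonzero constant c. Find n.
1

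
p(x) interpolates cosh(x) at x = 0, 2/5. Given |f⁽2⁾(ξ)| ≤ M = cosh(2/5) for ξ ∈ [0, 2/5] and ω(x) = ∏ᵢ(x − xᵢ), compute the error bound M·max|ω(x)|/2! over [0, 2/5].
cosh(2/5)/50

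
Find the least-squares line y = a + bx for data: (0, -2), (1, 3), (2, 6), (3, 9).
a = -7/5, b = 18/5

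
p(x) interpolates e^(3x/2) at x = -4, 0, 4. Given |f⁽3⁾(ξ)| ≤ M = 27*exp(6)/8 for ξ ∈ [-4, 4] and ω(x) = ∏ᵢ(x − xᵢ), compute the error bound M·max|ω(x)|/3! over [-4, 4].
8*sqrt(3)*exp(6)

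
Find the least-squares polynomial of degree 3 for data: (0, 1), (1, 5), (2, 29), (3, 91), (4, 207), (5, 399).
8/9 + (289/378)x + (73/126)x² + (82/27)x³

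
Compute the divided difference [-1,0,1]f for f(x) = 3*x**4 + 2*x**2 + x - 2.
5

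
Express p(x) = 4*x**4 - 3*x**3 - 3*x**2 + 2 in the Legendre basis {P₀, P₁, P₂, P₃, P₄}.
(9/5)P₀ + (-9/5)P₁ + (2/7)P₂ + (-6/5)P₃ + (32/35)P₄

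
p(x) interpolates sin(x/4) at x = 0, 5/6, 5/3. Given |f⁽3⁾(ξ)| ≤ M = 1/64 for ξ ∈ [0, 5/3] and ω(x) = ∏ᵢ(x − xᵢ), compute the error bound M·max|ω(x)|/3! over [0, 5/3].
125*sqrt(3)/373248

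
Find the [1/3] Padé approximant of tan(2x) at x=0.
2*x/(1 - 4*x**2/3)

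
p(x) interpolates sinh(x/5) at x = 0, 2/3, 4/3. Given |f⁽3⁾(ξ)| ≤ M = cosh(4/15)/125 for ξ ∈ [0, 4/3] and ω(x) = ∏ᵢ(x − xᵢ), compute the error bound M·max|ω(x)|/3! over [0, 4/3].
8*sqrt(3)*cosh(4/15)/91125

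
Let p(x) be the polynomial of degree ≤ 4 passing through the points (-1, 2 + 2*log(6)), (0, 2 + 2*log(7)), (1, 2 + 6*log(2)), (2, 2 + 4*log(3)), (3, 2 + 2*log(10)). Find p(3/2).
2 + log(48*15**(59/64)*2**(3/16)*7**(11/16)/35)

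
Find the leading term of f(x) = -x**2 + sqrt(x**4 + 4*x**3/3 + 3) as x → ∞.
2*x/3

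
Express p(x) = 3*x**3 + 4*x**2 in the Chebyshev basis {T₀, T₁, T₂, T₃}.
(2)T₀ + (9/4)T₁ + (2)T₂ + (3/4)T₃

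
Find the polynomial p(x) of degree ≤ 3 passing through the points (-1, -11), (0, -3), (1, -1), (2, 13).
3*x**3 - 3*x**2 + 2*x - 3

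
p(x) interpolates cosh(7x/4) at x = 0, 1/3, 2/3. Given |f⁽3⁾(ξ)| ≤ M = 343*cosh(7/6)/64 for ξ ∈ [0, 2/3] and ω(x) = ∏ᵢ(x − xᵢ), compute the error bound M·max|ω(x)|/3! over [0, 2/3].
343*sqrt(3)*cosh(7/6)/46656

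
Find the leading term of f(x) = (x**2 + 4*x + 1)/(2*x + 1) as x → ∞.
x/2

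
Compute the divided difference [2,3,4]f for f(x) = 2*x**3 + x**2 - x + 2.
19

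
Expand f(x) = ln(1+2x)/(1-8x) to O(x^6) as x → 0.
2*x + 14*x**2 + 344*x**3/3 + 2740*x**4/3 + 109696*x**5/15 + O(x**6)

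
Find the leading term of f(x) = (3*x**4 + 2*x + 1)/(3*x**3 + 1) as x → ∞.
x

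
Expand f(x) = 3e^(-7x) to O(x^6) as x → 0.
3 - 21*x + 147*x**2/2 - 343*x**3/2 + 2401*x**4/8 - 16807*x**5/40 + O(x**6)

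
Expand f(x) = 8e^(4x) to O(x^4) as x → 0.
8 + 32*x + 64*x**2 + 256*x**3/3 + O(x**4)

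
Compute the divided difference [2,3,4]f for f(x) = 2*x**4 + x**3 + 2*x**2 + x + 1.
121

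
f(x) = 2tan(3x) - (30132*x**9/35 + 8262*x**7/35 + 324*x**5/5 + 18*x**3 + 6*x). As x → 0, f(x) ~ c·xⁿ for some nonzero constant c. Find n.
11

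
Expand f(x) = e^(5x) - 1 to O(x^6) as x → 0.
5*x + 25*x**2/2 + 125*x**3/6 + 625*x**4/24 + 625*x**5/24 + O(x**6)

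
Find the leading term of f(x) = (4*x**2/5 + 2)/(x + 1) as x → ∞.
4*x/5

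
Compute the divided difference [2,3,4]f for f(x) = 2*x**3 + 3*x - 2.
18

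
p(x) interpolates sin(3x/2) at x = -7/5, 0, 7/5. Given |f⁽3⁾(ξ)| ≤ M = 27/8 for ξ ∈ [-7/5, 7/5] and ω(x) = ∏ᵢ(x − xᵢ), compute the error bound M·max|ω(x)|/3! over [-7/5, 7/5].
343*sqrt(3)/1000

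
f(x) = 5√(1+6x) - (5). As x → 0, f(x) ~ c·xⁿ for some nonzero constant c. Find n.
1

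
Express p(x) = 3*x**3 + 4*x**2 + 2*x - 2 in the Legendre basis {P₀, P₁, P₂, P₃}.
(-2/3)P₀ + (19/5)P₁ + (8/3)P₂ + (6/5)P₃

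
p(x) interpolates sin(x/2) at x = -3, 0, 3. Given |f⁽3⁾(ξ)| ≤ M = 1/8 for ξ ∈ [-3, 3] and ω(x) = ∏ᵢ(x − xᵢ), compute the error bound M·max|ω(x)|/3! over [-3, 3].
sqrt(3)/8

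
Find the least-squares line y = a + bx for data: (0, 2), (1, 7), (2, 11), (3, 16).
a = 21/10, b = 23/5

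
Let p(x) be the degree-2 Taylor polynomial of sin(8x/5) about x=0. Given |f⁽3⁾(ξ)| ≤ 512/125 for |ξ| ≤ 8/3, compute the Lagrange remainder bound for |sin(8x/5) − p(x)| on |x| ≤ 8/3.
131072/10125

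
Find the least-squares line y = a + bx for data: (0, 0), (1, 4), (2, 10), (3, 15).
a = -2/5, b = 51/10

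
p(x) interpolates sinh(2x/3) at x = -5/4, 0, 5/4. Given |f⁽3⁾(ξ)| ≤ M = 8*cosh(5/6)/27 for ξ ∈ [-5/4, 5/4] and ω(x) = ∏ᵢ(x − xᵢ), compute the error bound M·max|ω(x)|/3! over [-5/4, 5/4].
125*sqrt(3)*cosh(5/6)/5832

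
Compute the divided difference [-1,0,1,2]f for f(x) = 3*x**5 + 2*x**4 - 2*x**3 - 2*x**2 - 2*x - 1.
17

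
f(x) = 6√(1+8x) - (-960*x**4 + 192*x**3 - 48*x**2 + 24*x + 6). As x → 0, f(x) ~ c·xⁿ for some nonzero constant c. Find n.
5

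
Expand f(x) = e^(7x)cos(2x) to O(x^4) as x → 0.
1 + 7*x + 45*x**2/2 + 259*x**3/6 + O(x**4)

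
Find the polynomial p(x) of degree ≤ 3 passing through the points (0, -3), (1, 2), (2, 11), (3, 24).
2*x**2 + 3*x - 3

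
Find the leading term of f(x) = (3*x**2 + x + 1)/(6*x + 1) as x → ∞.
x/2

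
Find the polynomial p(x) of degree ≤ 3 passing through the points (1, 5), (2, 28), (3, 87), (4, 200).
3*x**3 + 2*x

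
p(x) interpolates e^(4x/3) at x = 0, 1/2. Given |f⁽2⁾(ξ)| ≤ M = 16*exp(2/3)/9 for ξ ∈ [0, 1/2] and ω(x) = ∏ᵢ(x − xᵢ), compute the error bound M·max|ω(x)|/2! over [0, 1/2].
exp(2/3)/18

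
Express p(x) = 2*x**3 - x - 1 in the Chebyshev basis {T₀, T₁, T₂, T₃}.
-T₀ + (1/2)T₁ + (1/2)T₃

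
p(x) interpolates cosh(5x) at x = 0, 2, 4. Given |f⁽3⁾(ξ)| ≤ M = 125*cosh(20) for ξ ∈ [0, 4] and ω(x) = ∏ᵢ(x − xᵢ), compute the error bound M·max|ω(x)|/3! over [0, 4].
1000*sqrt(3)*cosh(20)/27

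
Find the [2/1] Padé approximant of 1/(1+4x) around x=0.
1/(4*x + 1)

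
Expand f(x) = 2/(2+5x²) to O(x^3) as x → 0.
1 - 5*x**2/2 + O(x**3)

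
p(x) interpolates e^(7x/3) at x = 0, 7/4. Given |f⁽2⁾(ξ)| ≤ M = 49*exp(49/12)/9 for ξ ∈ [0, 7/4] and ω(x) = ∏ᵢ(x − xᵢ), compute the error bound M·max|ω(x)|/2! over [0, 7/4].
2401*exp(49/12)/1152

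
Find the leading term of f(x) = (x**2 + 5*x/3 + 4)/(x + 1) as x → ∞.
x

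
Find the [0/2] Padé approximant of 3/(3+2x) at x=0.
1/(2*x/3 + 1)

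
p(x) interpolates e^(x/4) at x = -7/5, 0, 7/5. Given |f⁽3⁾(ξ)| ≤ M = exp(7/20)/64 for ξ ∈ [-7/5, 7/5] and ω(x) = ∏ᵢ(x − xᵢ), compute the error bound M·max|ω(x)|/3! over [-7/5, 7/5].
343*sqrt(3)*exp(7/20)/216000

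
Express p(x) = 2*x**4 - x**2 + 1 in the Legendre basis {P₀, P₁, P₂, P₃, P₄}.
(16/15)P₀ + (10/21)P₂ + (16/35)P₄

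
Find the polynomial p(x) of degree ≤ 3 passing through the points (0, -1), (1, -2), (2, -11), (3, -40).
-2*x**3 + 2*x**2 - x - 1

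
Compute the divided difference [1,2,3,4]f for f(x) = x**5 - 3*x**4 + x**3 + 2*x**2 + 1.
36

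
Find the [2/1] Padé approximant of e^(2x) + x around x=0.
(7*x/3 + 1)/(1 - 2*x/3)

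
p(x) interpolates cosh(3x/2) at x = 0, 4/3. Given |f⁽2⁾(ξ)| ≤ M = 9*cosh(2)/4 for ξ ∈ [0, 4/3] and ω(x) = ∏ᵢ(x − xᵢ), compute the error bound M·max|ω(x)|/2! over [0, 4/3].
cosh(2)/2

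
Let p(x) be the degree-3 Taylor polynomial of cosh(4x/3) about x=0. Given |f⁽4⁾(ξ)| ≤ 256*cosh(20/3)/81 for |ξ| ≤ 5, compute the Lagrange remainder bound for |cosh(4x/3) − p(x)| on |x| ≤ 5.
20000*cosh(20/3)/243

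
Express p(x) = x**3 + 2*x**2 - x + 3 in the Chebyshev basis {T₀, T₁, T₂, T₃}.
(4)T₀ + (-1/4)T₁ + T₂ + (1/4)T₃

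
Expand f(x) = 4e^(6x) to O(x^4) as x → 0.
4 + 24*x + 72*x**2 + 144*x**3 + O(x**4)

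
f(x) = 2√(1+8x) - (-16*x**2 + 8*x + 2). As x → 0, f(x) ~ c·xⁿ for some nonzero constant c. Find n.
3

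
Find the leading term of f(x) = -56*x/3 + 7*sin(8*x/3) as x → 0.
-1792*x**3/81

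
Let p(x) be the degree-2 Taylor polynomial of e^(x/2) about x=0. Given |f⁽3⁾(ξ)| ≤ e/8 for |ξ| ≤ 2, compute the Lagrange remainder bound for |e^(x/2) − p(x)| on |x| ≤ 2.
e/6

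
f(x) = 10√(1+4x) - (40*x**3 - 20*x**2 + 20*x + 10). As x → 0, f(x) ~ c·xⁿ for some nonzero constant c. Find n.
4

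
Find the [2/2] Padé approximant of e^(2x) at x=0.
(x**2/3 + x + 1)/(x**2/3 - x + 1)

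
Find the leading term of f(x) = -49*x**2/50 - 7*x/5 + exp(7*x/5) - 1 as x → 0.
343*x**3/750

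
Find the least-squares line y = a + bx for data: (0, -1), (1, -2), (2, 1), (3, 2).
a = -9/5, b = 6/5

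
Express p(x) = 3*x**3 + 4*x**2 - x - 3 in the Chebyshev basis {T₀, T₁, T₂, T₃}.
-T₀ + (5/4)T₁ + (2)T₂ + (3/4)T₃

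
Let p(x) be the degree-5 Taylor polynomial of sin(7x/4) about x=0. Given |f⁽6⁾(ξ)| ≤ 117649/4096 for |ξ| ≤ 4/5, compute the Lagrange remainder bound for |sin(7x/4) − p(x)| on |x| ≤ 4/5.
117649/11250000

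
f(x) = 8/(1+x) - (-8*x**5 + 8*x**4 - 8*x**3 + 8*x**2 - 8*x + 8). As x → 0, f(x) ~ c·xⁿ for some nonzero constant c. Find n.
6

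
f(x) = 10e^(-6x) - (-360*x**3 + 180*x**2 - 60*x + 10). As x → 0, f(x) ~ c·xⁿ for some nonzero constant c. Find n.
4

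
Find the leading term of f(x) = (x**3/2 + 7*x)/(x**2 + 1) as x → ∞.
x/2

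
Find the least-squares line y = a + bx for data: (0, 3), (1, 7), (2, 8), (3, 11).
a = 7/2, b = 5/2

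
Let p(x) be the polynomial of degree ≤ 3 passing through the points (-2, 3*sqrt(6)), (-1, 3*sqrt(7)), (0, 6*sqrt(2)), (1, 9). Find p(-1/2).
-9/16 - 3*sqrt(6)/16 + 27*sqrt(7)/16 + 27*sqrt(2)/8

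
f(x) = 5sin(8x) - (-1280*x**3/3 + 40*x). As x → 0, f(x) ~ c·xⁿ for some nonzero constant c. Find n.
5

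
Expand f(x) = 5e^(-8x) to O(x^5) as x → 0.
5 - 40*x + 160*x**2 - 1280*x**3/3 + 2560*x**4/3 + O(x**5)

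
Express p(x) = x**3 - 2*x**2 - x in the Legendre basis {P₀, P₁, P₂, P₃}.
(-2/3)P₀ + (-2/5)P₁ + (-4/3)P₂ + (2/5)P₃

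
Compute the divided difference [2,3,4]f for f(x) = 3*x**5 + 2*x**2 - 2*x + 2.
857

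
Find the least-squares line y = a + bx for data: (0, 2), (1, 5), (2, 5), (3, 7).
a = 5/2, b = 3/2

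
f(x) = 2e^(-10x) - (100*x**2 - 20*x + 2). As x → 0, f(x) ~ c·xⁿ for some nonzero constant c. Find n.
3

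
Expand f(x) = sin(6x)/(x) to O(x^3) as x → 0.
6 - 36*x**2 + O(x**3)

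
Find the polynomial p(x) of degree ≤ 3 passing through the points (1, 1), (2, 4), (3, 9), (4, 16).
x**2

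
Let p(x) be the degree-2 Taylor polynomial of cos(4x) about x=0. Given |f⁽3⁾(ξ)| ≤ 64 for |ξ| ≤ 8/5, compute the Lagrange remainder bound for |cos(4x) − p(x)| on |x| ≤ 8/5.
16384/375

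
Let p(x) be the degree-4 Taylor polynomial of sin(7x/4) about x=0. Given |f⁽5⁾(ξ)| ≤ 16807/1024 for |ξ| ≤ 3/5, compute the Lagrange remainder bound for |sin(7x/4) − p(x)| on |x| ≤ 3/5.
1361367/128000000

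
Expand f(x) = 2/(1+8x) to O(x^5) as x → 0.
2 - 16*x + 128*x**2 - 1024*x**3 + 8192*x**4 + O(x**5)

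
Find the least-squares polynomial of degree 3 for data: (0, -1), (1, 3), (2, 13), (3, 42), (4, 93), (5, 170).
-40/63 + (-82/189)x + (473/252)x² + (109/108)x³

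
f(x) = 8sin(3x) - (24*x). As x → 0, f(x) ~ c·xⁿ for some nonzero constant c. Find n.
3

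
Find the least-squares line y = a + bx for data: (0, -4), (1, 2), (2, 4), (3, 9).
a = -17/5, b = 41/10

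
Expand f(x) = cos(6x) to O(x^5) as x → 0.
1 - 18*x**2 + 54*x**4 + O(x**5)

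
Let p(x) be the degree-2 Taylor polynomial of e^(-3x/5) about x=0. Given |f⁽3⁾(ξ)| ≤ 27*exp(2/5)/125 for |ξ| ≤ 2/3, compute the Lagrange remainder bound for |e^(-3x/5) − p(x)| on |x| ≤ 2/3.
4*exp(2/5)/375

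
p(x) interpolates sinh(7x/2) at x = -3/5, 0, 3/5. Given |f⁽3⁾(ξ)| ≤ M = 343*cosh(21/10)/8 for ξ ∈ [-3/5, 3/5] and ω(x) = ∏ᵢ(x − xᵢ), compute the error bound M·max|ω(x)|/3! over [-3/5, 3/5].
343*sqrt(3)*cosh(21/10)/1000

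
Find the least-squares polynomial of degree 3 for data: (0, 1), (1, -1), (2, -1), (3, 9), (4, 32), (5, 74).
139/126 + (-1807/756)x + (-241/252)x² + (47/54)x³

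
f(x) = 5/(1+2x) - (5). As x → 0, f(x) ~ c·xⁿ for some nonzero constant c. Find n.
1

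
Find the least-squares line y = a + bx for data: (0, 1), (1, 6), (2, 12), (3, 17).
a = 9/10, b = 27/5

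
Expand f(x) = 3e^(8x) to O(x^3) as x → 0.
3 + 24*x + 96*x**2 + O(x**3)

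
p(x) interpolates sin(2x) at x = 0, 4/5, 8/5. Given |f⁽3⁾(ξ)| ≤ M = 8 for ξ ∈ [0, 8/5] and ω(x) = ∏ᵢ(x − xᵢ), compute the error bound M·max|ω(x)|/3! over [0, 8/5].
512*sqrt(3)/3375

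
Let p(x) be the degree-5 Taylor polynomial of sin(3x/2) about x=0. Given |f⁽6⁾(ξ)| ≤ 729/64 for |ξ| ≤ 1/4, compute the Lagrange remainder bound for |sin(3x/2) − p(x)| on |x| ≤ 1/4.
81/20971520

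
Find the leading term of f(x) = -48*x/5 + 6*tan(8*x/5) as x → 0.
1024*x**3/125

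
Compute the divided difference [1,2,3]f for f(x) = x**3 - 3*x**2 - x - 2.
3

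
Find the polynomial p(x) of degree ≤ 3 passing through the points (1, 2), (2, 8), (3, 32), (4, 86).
2*x**3 - 3*x**2 + x + 2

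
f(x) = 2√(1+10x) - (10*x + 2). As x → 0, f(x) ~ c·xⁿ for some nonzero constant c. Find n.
2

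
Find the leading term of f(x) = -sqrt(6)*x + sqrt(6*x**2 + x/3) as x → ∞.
sqrt(6)/36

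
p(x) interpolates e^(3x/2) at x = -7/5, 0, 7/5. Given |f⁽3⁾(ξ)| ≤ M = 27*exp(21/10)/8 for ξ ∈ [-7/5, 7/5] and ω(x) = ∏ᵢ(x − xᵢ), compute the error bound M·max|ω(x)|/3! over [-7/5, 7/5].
343*sqrt(3)*exp(21/10)/1000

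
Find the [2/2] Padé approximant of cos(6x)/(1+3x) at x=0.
(-12*x**2 - x + 1)/(3*x**2 + 2*x + 1)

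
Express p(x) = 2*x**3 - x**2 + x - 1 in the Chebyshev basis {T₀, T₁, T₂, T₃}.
(-3/2)T₀ + (5/2)T₁ + (-1/2)T₂ + (1/2)T₃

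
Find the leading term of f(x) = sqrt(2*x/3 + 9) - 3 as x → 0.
x/9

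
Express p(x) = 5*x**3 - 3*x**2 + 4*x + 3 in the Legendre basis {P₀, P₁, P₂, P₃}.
(2)P₀ + (7)P₁ + (-2)P₂ + (2)P₃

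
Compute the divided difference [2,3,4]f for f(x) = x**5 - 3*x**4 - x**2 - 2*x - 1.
119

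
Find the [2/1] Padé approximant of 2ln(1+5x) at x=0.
5*x*(5*x + 6)/(3*(10*x/3 + 1))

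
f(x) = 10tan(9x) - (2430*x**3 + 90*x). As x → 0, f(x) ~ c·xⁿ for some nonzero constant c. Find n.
5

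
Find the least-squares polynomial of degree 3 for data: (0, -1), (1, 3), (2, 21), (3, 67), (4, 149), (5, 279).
-8/9 + (-253/378)x + (148/63)x² + (97/54)x³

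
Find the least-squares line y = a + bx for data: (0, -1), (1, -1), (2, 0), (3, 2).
a = -3/2, b = 1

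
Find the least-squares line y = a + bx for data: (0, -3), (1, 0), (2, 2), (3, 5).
a = -29/10, b = 13/5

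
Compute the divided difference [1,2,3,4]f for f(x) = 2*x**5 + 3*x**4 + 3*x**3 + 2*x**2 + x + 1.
163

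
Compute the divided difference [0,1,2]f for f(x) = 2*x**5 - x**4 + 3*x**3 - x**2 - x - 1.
31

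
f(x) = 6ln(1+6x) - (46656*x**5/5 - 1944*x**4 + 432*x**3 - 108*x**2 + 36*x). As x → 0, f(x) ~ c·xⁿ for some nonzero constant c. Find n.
6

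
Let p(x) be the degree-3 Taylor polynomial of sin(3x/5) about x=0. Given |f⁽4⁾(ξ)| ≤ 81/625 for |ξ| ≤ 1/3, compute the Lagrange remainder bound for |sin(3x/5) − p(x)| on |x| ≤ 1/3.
1/15000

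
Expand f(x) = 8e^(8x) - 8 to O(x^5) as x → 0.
64*x + 256*x**2 + 2048*x**3/3 + 4096*x**4/3 + O(x**5)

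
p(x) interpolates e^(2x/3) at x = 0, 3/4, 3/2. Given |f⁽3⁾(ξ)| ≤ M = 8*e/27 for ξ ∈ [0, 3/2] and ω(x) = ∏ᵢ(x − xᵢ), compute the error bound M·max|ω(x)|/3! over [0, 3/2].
sqrt(3)*e/216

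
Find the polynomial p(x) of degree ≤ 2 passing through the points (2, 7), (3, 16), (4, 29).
2*x**2 - x + 1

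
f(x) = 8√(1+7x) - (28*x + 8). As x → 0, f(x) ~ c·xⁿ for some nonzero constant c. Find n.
2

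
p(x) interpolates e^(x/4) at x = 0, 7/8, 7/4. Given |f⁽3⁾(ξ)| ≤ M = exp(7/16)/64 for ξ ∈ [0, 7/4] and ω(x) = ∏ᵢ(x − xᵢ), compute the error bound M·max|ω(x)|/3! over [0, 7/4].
343*sqrt(3)*exp(7/16)/884736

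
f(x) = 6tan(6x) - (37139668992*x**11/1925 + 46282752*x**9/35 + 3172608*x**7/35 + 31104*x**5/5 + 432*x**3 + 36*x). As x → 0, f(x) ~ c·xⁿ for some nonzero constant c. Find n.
13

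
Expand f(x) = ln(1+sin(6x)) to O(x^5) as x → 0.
6*x - 18*x**2 + 36*x**3 - 108*x**4 + O(x**5)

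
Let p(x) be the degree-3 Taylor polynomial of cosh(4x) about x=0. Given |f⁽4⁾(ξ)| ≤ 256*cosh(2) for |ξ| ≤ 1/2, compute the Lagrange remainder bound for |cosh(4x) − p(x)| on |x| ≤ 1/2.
2*cosh(2)/3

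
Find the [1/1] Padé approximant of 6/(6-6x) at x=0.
1/(1 - x)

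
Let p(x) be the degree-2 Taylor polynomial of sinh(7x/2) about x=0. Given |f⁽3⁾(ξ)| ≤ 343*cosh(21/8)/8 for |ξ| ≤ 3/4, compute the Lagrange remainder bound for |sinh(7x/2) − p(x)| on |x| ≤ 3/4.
3087*cosh(21/8)/1024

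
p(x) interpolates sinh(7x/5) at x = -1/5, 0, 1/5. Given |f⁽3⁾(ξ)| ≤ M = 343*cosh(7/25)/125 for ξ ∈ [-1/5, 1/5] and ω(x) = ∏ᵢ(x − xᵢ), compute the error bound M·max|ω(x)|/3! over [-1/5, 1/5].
343*sqrt(3)*cosh(7/25)/421875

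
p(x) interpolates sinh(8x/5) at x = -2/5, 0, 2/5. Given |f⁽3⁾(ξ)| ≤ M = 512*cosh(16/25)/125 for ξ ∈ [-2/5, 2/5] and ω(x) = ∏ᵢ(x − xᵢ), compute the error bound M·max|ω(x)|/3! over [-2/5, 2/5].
4096*sqrt(3)*cosh(16/25)/421875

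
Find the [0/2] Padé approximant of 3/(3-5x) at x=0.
1/(1 - 5*x/3)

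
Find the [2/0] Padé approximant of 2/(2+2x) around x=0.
x**2 - x + 1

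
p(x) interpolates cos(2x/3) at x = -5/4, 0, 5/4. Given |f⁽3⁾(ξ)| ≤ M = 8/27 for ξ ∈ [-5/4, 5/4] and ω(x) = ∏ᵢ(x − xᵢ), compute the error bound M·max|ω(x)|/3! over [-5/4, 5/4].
125*sqrt(3)/5832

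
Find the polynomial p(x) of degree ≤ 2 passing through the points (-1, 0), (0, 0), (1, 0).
0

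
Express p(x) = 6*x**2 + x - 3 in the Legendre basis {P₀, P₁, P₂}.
-P₀ + P₁ + (4)P₂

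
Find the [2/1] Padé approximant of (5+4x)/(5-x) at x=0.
(4*x/5 + 1)/(1 - x/5)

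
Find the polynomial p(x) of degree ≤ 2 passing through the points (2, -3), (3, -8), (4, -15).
1 - x**2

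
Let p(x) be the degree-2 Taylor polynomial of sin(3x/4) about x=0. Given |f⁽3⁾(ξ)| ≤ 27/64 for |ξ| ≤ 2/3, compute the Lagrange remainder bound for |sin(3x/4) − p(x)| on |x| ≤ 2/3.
1/48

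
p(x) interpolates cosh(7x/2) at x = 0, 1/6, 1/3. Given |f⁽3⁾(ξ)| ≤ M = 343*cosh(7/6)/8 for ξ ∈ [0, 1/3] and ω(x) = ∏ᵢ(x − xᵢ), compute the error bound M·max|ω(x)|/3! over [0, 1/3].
343*sqrt(3)*cosh(7/6)/46656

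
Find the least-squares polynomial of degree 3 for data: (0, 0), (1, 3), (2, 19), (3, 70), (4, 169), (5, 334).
25/126 + (-1/756)x + (-181/252)x² + (76/27)x³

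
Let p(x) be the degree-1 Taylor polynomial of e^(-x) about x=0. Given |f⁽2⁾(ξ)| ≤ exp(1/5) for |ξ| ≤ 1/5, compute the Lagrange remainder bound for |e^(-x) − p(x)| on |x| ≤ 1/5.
exp(1/5)/50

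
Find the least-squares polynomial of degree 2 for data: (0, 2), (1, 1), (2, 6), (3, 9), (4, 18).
62/35 + (-8/7)x + (9/7)x²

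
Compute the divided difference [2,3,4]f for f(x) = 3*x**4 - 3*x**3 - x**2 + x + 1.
137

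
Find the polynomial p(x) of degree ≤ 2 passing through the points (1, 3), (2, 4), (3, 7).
x**2 - 2*x + 4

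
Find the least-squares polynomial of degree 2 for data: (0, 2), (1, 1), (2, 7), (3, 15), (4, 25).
10/7 + (-6/7)x + (12/7)x²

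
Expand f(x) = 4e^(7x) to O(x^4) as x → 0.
4 + 28*x + 98*x**2 + 686*x**3/3 + O(x**4)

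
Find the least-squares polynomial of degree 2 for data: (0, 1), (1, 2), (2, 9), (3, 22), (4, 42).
38/35 + (-83/35)x + (22/7)x²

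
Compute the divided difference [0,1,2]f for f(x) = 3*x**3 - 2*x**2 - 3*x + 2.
7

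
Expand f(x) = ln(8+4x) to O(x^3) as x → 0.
log(8) + x/2 - x**2/8 + O(x**3)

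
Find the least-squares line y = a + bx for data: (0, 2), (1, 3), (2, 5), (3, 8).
a = 3/2, b = 2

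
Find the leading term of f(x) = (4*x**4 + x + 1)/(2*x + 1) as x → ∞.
2*x**3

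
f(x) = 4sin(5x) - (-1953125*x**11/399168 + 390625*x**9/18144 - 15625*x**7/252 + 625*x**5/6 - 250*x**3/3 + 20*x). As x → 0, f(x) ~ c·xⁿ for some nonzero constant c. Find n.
13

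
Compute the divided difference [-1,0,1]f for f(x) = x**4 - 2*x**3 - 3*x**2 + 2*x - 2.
-2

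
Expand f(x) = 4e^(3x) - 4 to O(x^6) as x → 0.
12*x + 18*x**2 + 18*x**3 + 27*x**4/2 + 81*x**5/10 + O(x**6)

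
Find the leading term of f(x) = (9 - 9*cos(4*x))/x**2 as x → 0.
72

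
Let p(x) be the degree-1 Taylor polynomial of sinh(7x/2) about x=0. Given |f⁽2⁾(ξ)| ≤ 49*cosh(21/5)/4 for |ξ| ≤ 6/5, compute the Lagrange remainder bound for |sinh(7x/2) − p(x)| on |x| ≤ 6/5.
441*cosh(21/5)/50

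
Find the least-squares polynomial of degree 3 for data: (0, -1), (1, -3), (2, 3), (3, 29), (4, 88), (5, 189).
-115/126 + (-293/108)x + (-193/126)x² + (209/108)x³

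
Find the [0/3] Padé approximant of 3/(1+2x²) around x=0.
3/(2*x**2 + 1)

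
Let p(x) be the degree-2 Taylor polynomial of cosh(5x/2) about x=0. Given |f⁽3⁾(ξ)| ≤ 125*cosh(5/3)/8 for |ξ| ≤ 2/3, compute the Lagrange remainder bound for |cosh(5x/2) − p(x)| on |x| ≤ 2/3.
125*cosh(5/3)/162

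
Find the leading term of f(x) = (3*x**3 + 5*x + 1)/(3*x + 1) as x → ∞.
x**2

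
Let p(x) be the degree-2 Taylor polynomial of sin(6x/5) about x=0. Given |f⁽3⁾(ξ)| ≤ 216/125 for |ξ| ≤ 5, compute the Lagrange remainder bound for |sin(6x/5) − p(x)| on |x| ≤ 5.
36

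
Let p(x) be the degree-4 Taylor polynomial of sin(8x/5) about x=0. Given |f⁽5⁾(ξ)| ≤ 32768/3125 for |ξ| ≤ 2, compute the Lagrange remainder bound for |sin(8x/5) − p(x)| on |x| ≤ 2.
131072/46875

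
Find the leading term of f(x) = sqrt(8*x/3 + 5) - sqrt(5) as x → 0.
4*sqrt(5)*x/15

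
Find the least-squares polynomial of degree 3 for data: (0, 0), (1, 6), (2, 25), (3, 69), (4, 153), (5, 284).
17/126 + (2029/756)x + (55/63)x² + (215/108)x³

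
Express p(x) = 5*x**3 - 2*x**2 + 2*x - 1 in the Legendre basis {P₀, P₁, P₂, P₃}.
(-5/3)P₀ + (5)P₁ + (-4/3)P₂ + (2)P₃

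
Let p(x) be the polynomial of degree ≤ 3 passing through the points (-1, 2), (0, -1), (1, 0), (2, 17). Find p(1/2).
-7/4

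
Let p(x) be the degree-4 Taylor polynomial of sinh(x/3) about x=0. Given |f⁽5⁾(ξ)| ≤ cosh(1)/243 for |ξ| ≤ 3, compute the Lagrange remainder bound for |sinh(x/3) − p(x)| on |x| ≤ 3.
cosh(1)/120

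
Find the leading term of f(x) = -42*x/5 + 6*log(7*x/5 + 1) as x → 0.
-147*x**2/25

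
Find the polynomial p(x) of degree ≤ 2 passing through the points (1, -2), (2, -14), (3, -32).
-3*x**2 - 3*x + 4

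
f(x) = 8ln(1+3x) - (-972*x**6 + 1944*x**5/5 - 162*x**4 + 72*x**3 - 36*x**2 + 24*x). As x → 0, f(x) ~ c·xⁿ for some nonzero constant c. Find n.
7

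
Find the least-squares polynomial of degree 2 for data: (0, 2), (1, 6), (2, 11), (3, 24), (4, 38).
11/5 + x + (2)x²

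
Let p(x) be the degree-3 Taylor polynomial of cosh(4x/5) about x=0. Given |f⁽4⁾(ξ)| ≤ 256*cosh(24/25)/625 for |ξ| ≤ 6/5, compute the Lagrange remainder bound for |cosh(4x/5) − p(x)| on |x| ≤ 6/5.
13824*cosh(24/25)/390625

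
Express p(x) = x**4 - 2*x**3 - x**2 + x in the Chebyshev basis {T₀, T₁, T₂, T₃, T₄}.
(-1/8)T₀ + (-1/2)T₁ + (-1/2)T₃ + (1/8)T₄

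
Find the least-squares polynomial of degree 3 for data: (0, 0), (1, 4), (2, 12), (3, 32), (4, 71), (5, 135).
1/14 + (313/84)x + (-33/28)x² + (7/6)x³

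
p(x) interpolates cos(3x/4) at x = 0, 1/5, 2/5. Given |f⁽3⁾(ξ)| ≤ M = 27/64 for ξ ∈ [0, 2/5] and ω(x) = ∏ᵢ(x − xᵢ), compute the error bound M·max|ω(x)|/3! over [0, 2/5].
sqrt(3)/8000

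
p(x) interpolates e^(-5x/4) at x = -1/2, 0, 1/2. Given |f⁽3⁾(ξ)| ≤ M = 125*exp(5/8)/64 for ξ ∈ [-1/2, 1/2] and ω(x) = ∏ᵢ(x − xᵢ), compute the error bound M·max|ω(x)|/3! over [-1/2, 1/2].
125*sqrt(3)*exp(5/8)/13824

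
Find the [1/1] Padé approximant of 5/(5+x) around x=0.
1/(x/5 + 1)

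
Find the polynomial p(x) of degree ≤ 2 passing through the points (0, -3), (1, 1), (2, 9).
2*x**2 + 2*x - 3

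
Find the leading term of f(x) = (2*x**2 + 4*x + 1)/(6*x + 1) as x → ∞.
x/3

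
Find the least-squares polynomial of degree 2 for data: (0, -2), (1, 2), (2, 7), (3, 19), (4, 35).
-11/7 + (17/70)x + (31/14)x²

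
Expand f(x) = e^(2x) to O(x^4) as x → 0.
1 + 2*x + 2*x**2 + 4*x**3/3 + O(x**4)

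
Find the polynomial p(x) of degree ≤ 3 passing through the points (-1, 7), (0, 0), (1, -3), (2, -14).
-2*x**3 + 2*x**2 - 3*x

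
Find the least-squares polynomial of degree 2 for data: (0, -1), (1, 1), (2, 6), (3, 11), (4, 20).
-1 + (6/5)x + x²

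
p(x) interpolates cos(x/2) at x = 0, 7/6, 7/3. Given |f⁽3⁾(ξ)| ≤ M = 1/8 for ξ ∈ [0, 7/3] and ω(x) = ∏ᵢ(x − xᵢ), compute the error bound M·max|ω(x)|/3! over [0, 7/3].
343*sqrt(3)/46656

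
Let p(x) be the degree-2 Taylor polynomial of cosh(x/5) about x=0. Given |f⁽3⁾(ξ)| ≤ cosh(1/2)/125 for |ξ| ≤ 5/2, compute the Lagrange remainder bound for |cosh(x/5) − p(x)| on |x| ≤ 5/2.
cosh(1/2)/48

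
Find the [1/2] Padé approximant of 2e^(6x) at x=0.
(4*x + 2)/(6*x**2 - 4*x + 1)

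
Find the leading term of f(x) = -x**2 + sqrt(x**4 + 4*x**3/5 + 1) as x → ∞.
2*x/5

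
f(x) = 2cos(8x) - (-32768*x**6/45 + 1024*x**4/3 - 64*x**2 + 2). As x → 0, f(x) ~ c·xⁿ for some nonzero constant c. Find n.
8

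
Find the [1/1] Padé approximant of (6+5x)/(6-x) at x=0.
(5*x/6 + 1)/(1 - x/6)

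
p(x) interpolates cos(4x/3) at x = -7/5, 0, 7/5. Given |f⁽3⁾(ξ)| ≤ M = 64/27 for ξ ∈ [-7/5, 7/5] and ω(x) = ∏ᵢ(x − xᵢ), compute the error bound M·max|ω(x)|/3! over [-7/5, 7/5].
21952*sqrt(3)/91125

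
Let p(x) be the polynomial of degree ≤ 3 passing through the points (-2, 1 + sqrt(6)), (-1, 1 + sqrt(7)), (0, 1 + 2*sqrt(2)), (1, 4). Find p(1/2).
-5*sqrt(7)/16 + sqrt(6)/16 + 31/16 + 15*sqrt(2)/8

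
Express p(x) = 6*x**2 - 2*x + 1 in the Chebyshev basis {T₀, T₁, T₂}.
(4)T₀ + (-2)T₁ + (3)T₂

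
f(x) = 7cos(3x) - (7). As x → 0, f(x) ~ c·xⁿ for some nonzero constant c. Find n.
2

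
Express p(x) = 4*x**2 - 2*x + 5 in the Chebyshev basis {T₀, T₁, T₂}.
(7)T₀ + (-2)T₁ + (2)T₂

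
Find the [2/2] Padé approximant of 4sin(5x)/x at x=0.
(20 - 175*x**2/3)/(5*x**2/4 + 1)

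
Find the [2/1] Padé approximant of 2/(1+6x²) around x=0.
2 - 12*x**2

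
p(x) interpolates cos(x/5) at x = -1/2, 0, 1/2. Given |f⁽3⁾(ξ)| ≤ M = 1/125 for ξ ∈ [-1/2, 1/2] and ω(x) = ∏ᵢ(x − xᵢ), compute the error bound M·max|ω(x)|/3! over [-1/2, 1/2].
sqrt(3)/27000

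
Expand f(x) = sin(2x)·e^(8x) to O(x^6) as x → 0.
2*x + 16*x**2 + 188*x**3/3 + 160*x**4 + 4484*x**5/15 + O(x**6)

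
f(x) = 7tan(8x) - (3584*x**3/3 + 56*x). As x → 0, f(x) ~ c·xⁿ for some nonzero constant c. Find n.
5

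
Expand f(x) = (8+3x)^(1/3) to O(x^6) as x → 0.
2 + x/4 - x**2/32 + 5*x**3/768 - 5*x**4/3072 + 11*x**5/24576 + O(x**6)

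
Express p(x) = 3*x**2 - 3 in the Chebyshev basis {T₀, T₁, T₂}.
(-3/2)T₀ + (3/2)T₂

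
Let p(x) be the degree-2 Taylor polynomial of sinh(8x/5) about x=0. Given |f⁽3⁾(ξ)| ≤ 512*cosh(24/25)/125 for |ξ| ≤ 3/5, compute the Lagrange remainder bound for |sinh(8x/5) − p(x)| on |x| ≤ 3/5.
2304*cosh(24/25)/15625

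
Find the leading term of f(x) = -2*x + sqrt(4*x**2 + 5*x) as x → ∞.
5/4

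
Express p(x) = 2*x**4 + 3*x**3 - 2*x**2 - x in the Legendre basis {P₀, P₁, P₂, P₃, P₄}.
(-4/15)P₀ + (4/5)P₁ + (-4/21)P₂ + (6/5)P₃ + (16/35)P₄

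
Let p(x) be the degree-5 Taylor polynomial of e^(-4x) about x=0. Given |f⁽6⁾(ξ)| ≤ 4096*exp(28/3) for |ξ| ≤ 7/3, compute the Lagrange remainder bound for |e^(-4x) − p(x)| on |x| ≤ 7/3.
30118144*exp(28/3)/32805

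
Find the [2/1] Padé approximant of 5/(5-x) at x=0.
1/(1 - x/5)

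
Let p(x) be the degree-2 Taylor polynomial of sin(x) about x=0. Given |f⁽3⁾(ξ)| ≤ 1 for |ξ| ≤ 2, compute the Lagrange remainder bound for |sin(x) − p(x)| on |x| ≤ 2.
4/3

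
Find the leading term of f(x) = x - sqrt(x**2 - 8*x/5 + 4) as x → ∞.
4/5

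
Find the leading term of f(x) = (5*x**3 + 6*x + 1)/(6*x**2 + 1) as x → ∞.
5*x/6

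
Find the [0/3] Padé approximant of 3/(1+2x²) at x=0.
3/(2*x**2 + 1)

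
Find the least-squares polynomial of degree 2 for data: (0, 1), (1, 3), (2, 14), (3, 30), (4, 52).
22/35 + (3/70)x + (45/14)x²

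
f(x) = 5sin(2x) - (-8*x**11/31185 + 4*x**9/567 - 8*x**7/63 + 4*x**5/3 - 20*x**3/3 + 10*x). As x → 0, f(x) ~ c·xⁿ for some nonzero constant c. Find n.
13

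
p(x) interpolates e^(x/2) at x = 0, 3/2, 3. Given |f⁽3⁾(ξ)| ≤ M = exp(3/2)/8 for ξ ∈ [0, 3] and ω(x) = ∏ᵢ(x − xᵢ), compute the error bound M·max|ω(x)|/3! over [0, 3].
sqrt(3)*exp(3/2)/64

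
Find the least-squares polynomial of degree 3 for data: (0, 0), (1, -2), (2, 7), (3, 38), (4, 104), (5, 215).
1/63 + (-1363/378)x + (-89/252)x² + (209/108)x³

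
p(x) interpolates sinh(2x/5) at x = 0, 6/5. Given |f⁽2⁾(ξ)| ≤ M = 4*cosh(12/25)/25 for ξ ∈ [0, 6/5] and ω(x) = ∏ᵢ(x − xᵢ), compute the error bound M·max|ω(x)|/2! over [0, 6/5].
18*cosh(12/25)/625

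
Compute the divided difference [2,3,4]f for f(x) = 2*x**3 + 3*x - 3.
18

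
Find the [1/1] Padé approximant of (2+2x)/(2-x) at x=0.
(x + 1)/(1 - x/2)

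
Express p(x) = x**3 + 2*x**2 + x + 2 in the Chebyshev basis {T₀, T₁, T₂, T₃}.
(3)T₀ + (7/4)T₁ + T₂ + (1/4)T₃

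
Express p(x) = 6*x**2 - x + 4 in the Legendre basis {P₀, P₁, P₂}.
(6)P₀ - P₁ + (4)P₂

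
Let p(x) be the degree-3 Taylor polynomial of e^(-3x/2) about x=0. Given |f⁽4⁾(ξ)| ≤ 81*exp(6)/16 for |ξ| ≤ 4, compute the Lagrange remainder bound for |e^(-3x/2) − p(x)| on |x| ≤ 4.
54*exp(6)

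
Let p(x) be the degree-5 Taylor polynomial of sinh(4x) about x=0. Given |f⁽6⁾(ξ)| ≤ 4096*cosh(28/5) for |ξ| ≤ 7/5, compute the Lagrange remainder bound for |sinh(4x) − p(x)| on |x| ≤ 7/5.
30118144*cosh(28/5)/703125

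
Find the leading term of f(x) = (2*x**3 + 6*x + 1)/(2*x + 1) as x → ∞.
x**2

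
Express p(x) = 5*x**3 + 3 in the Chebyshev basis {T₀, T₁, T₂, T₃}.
(3)T₀ + (15/4)T₁ + (5/4)T₃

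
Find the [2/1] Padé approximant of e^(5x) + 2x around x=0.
(5*x**2/6 + 16*x/3 + 1)/(1 - 5*x/3)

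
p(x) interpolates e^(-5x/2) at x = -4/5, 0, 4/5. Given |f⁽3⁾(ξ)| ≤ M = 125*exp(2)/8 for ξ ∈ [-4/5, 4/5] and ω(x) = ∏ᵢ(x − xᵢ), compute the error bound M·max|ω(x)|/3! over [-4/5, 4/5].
8*sqrt(3)*exp(2)/27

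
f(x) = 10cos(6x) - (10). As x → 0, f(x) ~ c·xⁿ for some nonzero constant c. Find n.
2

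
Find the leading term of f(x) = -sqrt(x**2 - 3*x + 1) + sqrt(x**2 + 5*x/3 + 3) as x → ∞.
7/3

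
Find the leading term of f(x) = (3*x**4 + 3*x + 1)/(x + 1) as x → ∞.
3*x**3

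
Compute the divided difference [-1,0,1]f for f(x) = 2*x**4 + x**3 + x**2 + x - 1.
3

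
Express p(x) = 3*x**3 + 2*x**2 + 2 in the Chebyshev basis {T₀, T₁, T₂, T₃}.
(3)T₀ + (9/4)T₁ + T₂ + (3/4)T₃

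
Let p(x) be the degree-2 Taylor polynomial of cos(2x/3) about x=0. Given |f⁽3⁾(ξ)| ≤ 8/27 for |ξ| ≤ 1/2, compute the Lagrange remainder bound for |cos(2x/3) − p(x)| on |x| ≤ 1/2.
1/162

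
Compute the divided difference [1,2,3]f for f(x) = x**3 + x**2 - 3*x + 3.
7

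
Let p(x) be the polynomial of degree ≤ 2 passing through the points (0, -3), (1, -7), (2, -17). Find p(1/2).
-17/4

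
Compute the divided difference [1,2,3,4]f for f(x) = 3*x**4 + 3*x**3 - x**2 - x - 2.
33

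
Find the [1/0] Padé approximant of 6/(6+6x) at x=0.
1 - x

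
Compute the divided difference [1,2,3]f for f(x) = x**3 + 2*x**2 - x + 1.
8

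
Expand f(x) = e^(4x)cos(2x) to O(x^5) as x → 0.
1 + 4*x + 6*x**2 + 8*x**3/3 - 14*x**4/3 + O(x**5)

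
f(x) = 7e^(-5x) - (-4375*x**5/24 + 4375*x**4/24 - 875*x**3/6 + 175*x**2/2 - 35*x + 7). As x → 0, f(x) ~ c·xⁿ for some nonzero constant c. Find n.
6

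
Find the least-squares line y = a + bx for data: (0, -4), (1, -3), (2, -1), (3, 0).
a = -41/10, b = 7/5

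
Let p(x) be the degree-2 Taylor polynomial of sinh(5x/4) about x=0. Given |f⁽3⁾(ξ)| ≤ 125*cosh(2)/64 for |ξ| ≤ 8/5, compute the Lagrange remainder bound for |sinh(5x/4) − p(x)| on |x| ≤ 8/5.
4*cosh(2)/3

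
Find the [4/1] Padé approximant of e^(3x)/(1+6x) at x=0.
(34587*x**4/9320 + 1035*x**3/233 + 10503*x**2/2330 + 3492*x/1165 + 1)/(6987*x/1165 + 1)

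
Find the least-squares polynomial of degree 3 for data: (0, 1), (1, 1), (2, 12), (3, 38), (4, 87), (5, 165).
19/21 + (-43/18)x + (37/21)x² + (19/18)x³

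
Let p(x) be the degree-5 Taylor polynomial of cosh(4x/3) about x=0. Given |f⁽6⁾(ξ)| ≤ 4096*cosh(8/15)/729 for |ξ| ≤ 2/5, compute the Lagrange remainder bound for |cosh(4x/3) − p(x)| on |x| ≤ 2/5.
16384*cosh(8/15)/512578125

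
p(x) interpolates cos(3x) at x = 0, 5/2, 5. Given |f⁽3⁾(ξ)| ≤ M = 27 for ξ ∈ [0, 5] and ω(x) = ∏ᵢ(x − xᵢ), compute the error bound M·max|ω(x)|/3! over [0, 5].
125*sqrt(3)/8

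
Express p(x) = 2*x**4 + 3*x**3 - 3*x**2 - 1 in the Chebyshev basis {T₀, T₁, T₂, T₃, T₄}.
(-7/4)T₀ + (9/4)T₁ + (-1/2)T₂ + (3/4)T₃ + (1/4)T₄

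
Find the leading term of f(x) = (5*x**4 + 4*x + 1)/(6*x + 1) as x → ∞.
5*x**3/6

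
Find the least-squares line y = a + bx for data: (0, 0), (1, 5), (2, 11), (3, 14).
a = 3/10, b = 24/5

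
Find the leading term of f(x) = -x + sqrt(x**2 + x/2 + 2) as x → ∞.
1/4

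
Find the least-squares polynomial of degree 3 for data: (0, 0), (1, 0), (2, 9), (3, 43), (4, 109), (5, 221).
17/126 + (-1769/756)x + (-59/252)x² + (103/54)x³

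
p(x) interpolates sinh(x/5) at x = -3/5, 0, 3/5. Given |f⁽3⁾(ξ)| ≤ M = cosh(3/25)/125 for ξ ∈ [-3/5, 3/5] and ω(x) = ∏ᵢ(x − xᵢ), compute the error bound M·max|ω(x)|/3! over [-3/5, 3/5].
sqrt(3)*cosh(3/25)/15625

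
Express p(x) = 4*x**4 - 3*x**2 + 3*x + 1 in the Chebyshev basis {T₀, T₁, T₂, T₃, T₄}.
T₀ + (3)T₁ + (1/2)T₂ + (1/2)T₄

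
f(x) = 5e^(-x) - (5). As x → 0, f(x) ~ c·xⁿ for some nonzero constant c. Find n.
1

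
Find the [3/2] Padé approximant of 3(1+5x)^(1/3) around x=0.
(175*x**3/27 + 35*x**2 + 21*x + 3)/(50*x**2/9 + 16*x/3 + 1)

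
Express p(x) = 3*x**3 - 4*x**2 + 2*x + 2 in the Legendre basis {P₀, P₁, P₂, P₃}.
(2/3)P₀ + (19/5)P₁ + (-8/3)P₂ + (6/5)P₃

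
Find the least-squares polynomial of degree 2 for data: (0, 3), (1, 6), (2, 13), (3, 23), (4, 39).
22/7 + (43/70)x + (29/14)x²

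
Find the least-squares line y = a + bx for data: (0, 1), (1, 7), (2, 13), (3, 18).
a = 6/5, b = 57/10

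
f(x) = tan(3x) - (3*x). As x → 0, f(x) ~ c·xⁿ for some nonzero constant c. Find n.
3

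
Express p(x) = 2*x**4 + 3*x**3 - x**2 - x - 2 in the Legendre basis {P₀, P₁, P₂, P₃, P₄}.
(-29/15)P₀ + (4/5)P₁ + (10/21)P₂ + (6/5)P₃ + (16/35)P₄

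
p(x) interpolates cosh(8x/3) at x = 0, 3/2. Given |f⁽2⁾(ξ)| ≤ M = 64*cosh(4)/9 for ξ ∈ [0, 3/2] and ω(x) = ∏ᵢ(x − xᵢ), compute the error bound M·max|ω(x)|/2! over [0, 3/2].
2*cosh(4)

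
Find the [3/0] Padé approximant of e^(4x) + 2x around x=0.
32*x**3/3 + 8*x**2 + 6*x + 1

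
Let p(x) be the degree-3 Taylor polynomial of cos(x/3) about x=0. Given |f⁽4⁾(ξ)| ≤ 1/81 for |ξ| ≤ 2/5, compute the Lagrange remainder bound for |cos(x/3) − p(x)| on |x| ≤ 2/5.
2/151875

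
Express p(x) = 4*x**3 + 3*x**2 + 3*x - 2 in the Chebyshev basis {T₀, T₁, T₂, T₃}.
(-1/2)T₀ + (6)T₁ + (3/2)T₂ + T₃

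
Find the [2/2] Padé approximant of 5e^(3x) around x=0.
(15*x**2/4 + 15*x/2 + 5)/(3*x**2/4 - 3*x/2 + 1)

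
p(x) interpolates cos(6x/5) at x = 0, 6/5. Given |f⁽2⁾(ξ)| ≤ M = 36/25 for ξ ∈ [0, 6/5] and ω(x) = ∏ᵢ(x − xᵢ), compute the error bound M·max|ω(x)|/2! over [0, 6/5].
162/625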